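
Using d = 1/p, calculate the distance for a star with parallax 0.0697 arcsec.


d = 1/p = 1/0.0697 = 14.3472

14.3472 pc


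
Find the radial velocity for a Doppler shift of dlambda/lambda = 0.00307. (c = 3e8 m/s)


v = (dlambda/lambda) * c = 0.00307 * 3e8 = 921000.0

921000.0 m/s


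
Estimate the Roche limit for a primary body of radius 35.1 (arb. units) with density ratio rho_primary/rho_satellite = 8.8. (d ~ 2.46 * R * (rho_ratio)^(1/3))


d_Roche = 2.46 * 35.1 * 8.8^(1/3) = 178.2665

178.2665


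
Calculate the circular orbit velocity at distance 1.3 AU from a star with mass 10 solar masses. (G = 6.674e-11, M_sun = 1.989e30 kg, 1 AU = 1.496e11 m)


v = sqrt(GM/r) = sqrt(6.674e-11 * 1.989e+31 / 1.945e+11) = 82617.6847

82617.6847 m/s


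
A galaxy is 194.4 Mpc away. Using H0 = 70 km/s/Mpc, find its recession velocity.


v = H0 * d = 70 * 194.4 = 13608.0

13608.0 km/s


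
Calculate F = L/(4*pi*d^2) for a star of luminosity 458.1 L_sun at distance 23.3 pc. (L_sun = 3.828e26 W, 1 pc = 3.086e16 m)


F = L / (4*pi*d^2) = 1.754e+29 / (4*pi*(7.190e+17)^2) = 2.699e-08

2.699e-08 W/m^2


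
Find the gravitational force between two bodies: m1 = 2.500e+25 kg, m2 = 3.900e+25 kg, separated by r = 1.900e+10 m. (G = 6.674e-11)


F = G*m1*m2/r^2 = 6.674e-11 * 2.500e+25 * 3.900e+25 / (1.900e+10)^2 = 6.674e-11 * 9.750e+50 / 3.610e+20 = 1.803e+20

1.803e+20 N


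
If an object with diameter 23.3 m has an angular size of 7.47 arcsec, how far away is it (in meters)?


D = size / theta_rad, theta_rad = 7.47 * pi/(180*3600) = 3.622e-05, D = 643369.476

643369.476 m


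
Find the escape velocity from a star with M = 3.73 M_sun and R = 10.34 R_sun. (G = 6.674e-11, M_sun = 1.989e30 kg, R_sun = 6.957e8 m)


M = 3.73 * 1.989e30 kg = 7.41897e+30 kg; R = 10.34 * 6.957e8 m = 7.193538e+09 m. v_esc = sqrt(2GM/R) = sqrt(2 * 6.674e-11 * 7.41897e+30 / 7.193538e+09) = 371029.666

371029.666 m/s


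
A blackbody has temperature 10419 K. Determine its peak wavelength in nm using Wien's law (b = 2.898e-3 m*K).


lam_max = b / T = 2.898e-3 / 10419 = 2.781e-07 m = 278.1457 nm

278.1457 nm


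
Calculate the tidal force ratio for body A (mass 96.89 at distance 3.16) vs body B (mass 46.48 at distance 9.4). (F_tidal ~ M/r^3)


Ratio = (M1/r1^3) / (M2/r2^3) = (96.89/3.16^3) / (46.48/9.4^3) = 54.87

54.87


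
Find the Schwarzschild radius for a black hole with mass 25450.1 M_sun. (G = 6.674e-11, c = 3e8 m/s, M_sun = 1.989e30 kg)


M = 25450.1 * 1.989e30 kg = 5.06202489e+34 kg. rs = 2GM/c^2 = 2 * 6.674e-11 * 5.06202489e+34 / (3e8)^2 = 7.508e+07

7.508e+07 m


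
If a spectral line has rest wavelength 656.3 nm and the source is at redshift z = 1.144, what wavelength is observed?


lam_obs = lam_emit * (1 + z) = 656.3 * (1 + 1.144) = 1407.1072

1407.1072 nm


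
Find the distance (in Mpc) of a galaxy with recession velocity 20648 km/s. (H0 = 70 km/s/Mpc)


d = v / H0 = 20648 / 70 = 294.9714

294.9714 Mpc


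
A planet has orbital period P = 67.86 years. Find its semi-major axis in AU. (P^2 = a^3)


a = P^(2/3) = 67.86^(2/3) = 16.637

16.637 AU


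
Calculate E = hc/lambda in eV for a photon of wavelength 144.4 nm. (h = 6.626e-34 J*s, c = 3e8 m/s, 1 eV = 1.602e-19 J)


E = hc/lambda = 6.626e-34 * 3e8 / 1.444e-07 = 1.377e-18 J = 8.593 eV

8.593 eV


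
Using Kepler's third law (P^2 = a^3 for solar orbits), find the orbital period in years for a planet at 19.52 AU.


P = a^(3/2) = 19.52^1.5 = 86.2422

86.2422 years


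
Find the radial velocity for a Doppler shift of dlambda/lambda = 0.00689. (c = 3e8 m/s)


v = (dlambda/lambda) * c = 0.00689 * 3e8 = 2.067e+06

2.067e+06 m/s


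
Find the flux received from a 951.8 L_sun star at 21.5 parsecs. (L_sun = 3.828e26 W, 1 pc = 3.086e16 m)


F = L / (4*pi*d^2) = 3.643e+29 / (4*pi*(6.635e+17)^2) = 6.586e-08

6.586e-08 W/m^2


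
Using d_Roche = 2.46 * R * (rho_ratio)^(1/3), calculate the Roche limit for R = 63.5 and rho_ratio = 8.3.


d_Roche = 2.46 * 63.5 * 8.3^(1/3) = 316.2774

316.2774


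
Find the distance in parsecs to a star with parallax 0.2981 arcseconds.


d = 1/p = 1/0.2981 = 3.3546

3.3546 pc


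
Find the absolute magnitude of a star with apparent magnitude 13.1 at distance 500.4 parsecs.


M = m - 5*log10(d) + 5 = 13.1 - 5*log10(500.4) + 5 = 4.6034

4.6034


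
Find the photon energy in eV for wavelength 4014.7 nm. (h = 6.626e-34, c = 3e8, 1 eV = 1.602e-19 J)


E = hc/lambda = 6.626e-34 * 3e8 / 4.015e-06 = 4.951e-20 J = 0.3091 eV

0.3091 eV


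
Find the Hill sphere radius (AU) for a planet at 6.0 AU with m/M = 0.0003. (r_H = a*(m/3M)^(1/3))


r_H = a * (m/3M)^(1/3) = 6.0 * (0.0003/3)^(1/3) = 0.2785

0.2785 AU


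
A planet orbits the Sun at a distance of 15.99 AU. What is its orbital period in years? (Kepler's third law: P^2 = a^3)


P = a^(3/2) = 15.99^1.5 = 63.94

63.94 years


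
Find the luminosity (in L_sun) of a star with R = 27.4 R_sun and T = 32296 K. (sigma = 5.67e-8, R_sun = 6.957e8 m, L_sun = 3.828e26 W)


R = 27.4 * 6.957e8 m = 1.906218e+10 m. L = 4*pi*R^2*sigma*T^4 = 4*pi*(1.906218e+10)^2 * 5.67e-8 * 32296^4 = 2.816650755e+32 W. L/L_sun = 2.816650755e+32 / 3.828e26 = 735802.1827

735802.1827 L_sun


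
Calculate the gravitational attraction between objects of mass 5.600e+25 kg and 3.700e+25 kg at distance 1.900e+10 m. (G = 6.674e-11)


F = G*m1*m2/r^2 = 6.674e-11 * 5.600e+25 * 3.700e+25 / (1.900e+10)^2 = 6.674e-11 * 2.072e+51 / 3.610e+20 = 3.831e+20

3.831e+20 N


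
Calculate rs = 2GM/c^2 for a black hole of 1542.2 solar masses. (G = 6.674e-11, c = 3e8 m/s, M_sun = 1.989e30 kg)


M = 1542.2 * 1.989e30 kg = 3.0674358e+33 kg. rs = 2GM/c^2 = 2 * 6.674e-11 * 3.0674358e+33 / (3e8)^2 = 4.549e+06

4.549e+06 m


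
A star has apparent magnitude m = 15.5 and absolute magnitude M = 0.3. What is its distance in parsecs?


d = 10^((m - M + 5)/5) = 10^((15.5 - 0.3 + 5)/5) = 10964.782

10964.782 pc


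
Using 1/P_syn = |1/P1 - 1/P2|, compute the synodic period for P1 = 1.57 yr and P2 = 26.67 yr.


1/P_syn = |1/P1 - 1/P2| = |1/1.57 - 1/26.67| => P_syn = 1.6682

1.6682 years


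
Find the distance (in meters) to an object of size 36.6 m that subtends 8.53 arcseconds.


D = size / theta_rad, theta_rad = 8.53 * pi/(180*3600) = 4.135e-05, D = 885028.3597

885028.3597 m


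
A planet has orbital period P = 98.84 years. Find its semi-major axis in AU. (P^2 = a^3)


a = P^(2/3) = 98.84^(2/3) = 21.3774

21.3774 AU


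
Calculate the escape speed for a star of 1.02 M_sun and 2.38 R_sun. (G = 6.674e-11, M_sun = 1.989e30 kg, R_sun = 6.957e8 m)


M = 1.02 * 1.989e30 kg = 2.02878e+30 kg; R = 2.38 * 6.957e8 m = 1.655766e+09 m. v_esc = sqrt(2GM/R) = sqrt(2 * 6.674e-11 * 2.02878e+30 / 1.655766e+09) = 404413.9205

404413.9205 m/s


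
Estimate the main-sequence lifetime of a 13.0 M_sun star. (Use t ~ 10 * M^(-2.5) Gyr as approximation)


t = 10 * M^(-2.5) = 10 * 13.0^(-2.5) = 0.0164

0.0164 Gyr


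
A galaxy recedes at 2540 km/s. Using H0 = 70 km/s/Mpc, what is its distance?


d = v / H0 = 2540 / 70 = 36.2857

36.2857 Mpc


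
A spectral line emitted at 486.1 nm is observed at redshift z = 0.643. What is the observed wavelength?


lam_obs = lam_emit * (1 + z) = 486.1 * (1 + 0.643) = 798.6623

798.6623 nm


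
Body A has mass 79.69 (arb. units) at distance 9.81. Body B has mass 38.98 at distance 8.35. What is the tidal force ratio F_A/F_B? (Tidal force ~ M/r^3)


Ratio = (M1/r1^3) / (M2/r2^3) = (79.69/9.81^3) / (38.98/8.35^3) = 1.2607

1.2607


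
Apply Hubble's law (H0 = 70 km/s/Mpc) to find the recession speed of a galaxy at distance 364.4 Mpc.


v = H0 * d = 70 * 364.4 = 25508.0

25508.0 km/s


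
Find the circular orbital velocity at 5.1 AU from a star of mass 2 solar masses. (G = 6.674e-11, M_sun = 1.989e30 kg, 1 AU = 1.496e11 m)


v = sqrt(GM/r) = sqrt(6.674e-11 * 3.978e+30 / 7.630e+11) = 18654.1131

18654.1131 m/s


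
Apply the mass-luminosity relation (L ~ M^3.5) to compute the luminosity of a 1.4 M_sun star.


L/L_sun = (M/M_sun)^3.5 = 1.4^3.5 = 3.2467

3.2467 L_sun


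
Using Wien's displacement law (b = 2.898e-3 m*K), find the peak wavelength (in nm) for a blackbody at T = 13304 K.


lam_max = b / T = 2.898e-3 / 13304 = 2.178e-07 m = 217.8292 nm

217.8292 nm


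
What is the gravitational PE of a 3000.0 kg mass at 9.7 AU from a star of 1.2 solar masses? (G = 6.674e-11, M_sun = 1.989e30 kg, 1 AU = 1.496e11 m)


M = 1.2 * 1.989e30 kg = 2.3868e+30 kg; r = 9.7 AU * 1.496e11 m/AU = 1.45112e+12 m. U = -GM*m/r = -(6.674e-11 * 2.3868e+30 * 3000.0) / 1.45112e+12 = -3.293e+11

-3.293e+11 J


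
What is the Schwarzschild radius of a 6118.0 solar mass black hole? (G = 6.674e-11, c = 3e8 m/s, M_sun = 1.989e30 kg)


M = 6118.0 * 1.989e30 kg = 1.2168702e+34 kg. rs = 2GM/c^2 = 2 * 6.674e-11 * 1.2168702e+34 / (3e8)^2 = 1.805e+07

1.805e+07 m


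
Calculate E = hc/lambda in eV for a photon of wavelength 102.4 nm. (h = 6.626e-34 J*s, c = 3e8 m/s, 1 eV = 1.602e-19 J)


E = hc/lambda = 6.626e-34 * 3e8 / 1.024e-07 = 1.941e-18 J = 12.1174 eV

12.1174 eV


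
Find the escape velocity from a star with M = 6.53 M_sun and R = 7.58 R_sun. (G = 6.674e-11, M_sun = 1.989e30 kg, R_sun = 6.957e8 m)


M = 6.53 * 1.989e30 kg = 1.298817e+31 kg; R = 7.58 * 6.957e8 m = 5.273406e+09 m. v_esc = sqrt(2GM/R) = sqrt(2 * 6.674e-11 * 1.298817e+31 / 5.273406e+09) = 573371.9945

573371.9945 m/s


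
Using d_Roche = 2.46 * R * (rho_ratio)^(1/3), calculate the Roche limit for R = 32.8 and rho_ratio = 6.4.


d_Roche = 2.46 * 32.8 * 6.4^(1/3) = 149.8082

149.8082


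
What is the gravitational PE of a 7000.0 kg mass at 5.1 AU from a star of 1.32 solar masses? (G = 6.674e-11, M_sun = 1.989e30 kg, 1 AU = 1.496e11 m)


M = 1.32 * 1.989e30 kg = 2.62548e+30 kg; r = 5.1 AU * 1.496e11 m/AU = 7.6296e+11 m. U = -GM*m/r = -(6.674e-11 * 2.62548e+30 * 7000.0) / 7.6296e+11 = -1.608e+12

-1.608e+12 J


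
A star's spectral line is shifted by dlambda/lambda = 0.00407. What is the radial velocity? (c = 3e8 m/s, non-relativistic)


v = (dlambda/lambda) * c = 0.00407 * 3e8 = 1.221e+06

1.221e+06 m/s


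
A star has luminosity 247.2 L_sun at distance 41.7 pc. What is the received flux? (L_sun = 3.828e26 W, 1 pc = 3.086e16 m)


F = L / (4*pi*d^2) = 9.463e+28 / (4*pi*(1.287e+18)^2) = 4.547e-09

4.547e-09 W/m^2


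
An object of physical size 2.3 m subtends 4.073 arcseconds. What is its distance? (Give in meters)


D = size / theta_rad, theta_rad = 4.073 * pi/(180*3600) = 1.975e-05, D = 116476.5663

116476.5663 m


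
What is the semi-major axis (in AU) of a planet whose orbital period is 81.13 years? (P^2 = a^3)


a = P^(2/3) = 81.13^(2/3) = 18.7408

18.7408 AU


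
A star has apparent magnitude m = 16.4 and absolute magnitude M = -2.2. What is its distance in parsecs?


d = 10^((m - M + 5)/5) = 10^((16.4 - -2.2 + 5)/5) = 52480.746

52480.746 pc


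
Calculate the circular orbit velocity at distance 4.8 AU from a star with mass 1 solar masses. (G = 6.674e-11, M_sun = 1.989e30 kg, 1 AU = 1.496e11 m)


v = sqrt(GM/r) = sqrt(6.674e-11 * 1.989e+30 / 7.181e+11) = 13596.4045

13596.4045 m/s


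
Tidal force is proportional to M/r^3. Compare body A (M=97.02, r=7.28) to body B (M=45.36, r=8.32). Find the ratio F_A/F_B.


Ratio = (M1/r1^3) / (M2/r2^3) = (97.02/7.28^3) / (45.36/8.32^3) = 3.1927

3.1927


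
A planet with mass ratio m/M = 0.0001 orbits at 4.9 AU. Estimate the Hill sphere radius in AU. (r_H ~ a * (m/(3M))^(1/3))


r_H = a * (m/3M)^(1/3) = 4.9 * (0.0001/3)^(1/3) = 0.1577

0.1577 AU


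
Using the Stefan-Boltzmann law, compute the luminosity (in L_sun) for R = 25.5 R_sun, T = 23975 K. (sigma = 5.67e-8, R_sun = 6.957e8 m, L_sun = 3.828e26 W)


R = 25.5 * 6.957e8 m = 1.774035e+10 m. L = 4*pi*R^2*sigma*T^4 = 4*pi*(1.774035e+10)^2 * 5.67e-8 * 23975^4 = 7.408866236e+31 W. L/L_sun = 7.408866236e+31 / 3.828e26 = 193544.0501

193544.0501 L_sun


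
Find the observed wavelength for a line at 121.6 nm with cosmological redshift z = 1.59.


lam_obs = lam_emit * (1 + z) = 121.6 * (1 + 1.59) = 314.944

314.944 nm


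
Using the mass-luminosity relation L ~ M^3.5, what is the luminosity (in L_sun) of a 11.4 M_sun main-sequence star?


L/L_sun = (M/M_sun)^3.5 = 11.4^3.5 = 5002.2683

5002.2683 L_sun


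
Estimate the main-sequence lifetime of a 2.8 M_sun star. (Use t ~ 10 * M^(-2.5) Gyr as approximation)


t = 10 * M^(-2.5) = 10 * 2.8^(-2.5) = 0.7623

0.7623 Gyr


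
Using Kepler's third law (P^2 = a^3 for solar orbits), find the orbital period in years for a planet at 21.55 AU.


P = a^(3/2) = 21.55^1.5 = 100.0394

100.0394 years


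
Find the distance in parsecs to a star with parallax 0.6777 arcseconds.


d = 1/p = 1/0.6777 = 1.4756

1.4756 pc


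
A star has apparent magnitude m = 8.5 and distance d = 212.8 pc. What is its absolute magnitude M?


M = m - 5*log10(d) + 5 = 8.5 - 5*log10(212.8) + 5 = 1.8601

1.8601


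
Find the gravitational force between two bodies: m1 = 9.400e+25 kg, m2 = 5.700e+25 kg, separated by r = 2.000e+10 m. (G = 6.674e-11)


F = G*m1*m2/r^2 = 6.674e-11 * 9.400e+25 * 5.700e+25 / (2.000e+10)^2 = 6.674e-11 * 5.358e+51 / 4.000e+20 = 8.940e+20

8.940e+20 N


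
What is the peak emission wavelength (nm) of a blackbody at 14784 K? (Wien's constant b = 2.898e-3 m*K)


lam_max = b / T = 2.898e-3 / 14784 = 1.960e-07 m = 196.0227 nm

196.0227 nm


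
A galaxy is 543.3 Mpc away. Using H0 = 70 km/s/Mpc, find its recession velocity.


v = H0 * d = 70 * 543.3 = 38031.0

38031.0 km/s


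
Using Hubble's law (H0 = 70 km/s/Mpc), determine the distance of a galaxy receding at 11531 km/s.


d = v / H0 = 11531 / 70 = 164.7286

164.7286 Mpc


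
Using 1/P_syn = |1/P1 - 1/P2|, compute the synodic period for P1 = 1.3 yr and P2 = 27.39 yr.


1/P_syn = |1/P1 - 1/P2| = |1/1.3 - 1/27.39| => P_syn = 1.3648

1.3648 years


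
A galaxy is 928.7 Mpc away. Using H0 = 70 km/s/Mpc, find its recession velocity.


v = H0 * d = 70 * 928.7 = 65009.0

65009.0 km/s


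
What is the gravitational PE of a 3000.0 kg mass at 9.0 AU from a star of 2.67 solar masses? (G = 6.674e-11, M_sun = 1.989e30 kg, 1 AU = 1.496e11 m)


M = 2.67 * 1.989e30 kg = 5.31063e+30 kg; r = 9.0 AU * 1.496e11 m/AU = 1.3464e+12 m. U = -GM*m/r = -(6.674e-11 * 5.31063e+30 * 3000.0) / 1.3464e+12 = -7.897e+11

-7.897e+11 J


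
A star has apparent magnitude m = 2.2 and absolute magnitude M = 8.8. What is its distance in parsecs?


d = 10^((m - M + 5)/5) = 10^((2.2 - 8.8 + 5)/5) = 0.4786

0.4786 pc


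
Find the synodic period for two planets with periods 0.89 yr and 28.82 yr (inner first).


1/P_syn = |1/P1 - 1/P2| = |1/0.89 - 1/28.82| => P_syn = 0.9184

0.9184 years


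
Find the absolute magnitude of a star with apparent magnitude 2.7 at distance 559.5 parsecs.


M = m - 5*log10(d) + 5 = 2.7 - 5*log10(559.5) + 5 = -6.039

-6.039


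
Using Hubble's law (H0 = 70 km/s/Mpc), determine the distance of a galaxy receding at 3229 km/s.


d = v / H0 = 3229 / 70 = 46.1286

46.1286 Mpc


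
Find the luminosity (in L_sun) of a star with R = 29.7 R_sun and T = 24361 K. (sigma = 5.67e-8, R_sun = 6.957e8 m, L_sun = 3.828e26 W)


R = 29.7 * 6.957e8 m = 2.066229e+10 m. L = 4*pi*R^2*sigma*T^4 = 4*pi*(2.066229e+10)^2 * 5.67e-8 * 24361^4 = 1.07134729e+32 W. L/L_sun = 1.07134729e+32 / 3.828e26 = 279871.2879

279871.2879 L_sun


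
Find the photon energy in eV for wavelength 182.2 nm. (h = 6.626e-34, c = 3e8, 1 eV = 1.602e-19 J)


E = hc/lambda = 6.626e-34 * 3e8 / 1.822e-07 = 1.091e-18 J = 6.8102 eV

6.8102 eV


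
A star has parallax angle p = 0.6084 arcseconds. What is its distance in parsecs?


d = 1/p = 1/0.6084 = 1.6437

1.6437 pc


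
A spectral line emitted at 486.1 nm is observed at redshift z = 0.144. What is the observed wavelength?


lam_obs = lam_emit * (1 + z) = 486.1 * (1 + 0.144) = 556.0984

556.0984 nm


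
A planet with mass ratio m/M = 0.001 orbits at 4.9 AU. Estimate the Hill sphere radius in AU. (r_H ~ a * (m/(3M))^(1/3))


r_H = a * (m/3M)^(1/3) = 4.9 * (0.001/3)^(1/3) = 0.3397

0.3397 AU


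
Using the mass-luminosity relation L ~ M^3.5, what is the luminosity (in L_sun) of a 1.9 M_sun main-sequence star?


L/L_sun = (M/M_sun)^3.5 = 1.9^3.5 = 9.4545

9.4545 L_sun


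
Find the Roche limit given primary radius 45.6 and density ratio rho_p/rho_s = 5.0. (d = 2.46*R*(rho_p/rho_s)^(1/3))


d_Roche = 2.46 * 45.6 * 5.0^(1/3) = 191.8183

191.8183


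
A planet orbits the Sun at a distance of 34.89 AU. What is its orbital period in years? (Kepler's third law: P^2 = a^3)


P = a^(3/2) = 34.89^1.5 = 206.0874

206.0874 years


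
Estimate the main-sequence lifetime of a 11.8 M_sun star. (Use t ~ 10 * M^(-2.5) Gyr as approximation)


t = 10 * M^(-2.5) = 10 * 11.8^(-2.5) = 0.0209

0.0209 Gyr


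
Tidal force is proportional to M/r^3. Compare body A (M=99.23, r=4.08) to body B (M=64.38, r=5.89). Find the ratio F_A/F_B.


Ratio = (M1/r1^3) / (M2/r2^3) = (99.23/4.08^3) / (64.38/5.89^3) = 4.6372

4.6372


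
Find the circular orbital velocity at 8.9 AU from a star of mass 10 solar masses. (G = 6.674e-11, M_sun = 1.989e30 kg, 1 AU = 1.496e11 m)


v = sqrt(GM/r) = sqrt(6.674e-11 * 1.989e+31 / 1.331e+12) = 31575.4605

31575.4605 m/s


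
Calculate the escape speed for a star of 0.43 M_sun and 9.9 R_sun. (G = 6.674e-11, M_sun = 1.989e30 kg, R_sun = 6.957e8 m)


M = 0.43 * 1.989e30 kg = 8.5527e+29 kg; R = 9.9 * 6.957e8 m = 6.88743e+09 m. v_esc = sqrt(2GM/R) = sqrt(2 * 6.674e-11 * 8.5527e+29 / 6.88743e+09) = 128745.2217

128745.2217 m/s


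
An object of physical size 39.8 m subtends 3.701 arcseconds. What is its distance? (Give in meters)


D = size / theta_rad, theta_rad = 3.701 * pi/(180*3600) = 1.794e-05, D = 2.218e+06

2.218e+06 m


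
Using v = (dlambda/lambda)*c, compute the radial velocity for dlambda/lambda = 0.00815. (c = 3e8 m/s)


v = (dlambda/lambda) * c = 0.00815 * 3e8 = 2.445e+06

2.445e+06 m/s


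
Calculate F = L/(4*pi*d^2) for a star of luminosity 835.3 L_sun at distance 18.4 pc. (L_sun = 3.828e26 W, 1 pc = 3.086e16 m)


F = L / (4*pi*d^2) = 3.198e+29 / (4*pi*(5.678e+17)^2) = 7.892e-08

7.892e-08 W/m^2


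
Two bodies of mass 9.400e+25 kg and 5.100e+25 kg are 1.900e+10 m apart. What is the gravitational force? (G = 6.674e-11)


F = G*m1*m2/r^2 = 6.674e-11 * 9.400e+25 * 5.100e+25 / (1.900e+10)^2 = 6.674e-11 * 4.794e+51 / 3.610e+20 = 8.863e+20

8.863e+20 N


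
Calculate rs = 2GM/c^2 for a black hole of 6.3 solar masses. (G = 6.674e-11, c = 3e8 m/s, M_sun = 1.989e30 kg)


M = 6.3 * 1.989e30 kg = 1.25307e+31 kg. rs = 2GM/c^2 = 2 * 6.674e-11 * 1.25307e+31 / (3e8)^2 = 18584.4204

18584.4204 m


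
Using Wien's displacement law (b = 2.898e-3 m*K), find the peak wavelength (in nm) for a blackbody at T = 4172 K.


lam_max = b / T = 2.898e-3 / 4172 = 6.946e-07 m = 694.6309 nm

694.6309 nm


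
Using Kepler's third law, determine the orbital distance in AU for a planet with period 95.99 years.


a = P^(2/3) = 95.99^(2/3) = 20.9645

20.9645 AU


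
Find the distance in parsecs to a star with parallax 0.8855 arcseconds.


d = 1/p = 1/0.8855 = 1.1293

1.1293 pc


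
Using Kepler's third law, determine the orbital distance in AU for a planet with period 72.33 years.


a = P^(2/3) = 72.33^(2/3) = 17.3598

17.3598 AU


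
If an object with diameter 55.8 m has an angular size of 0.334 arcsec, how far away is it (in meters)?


D = size / theta_rad, theta_rad = 0.334 * pi/(180*3600) = 1.619e-06, D = 3.446e+07

3.446e+07 m


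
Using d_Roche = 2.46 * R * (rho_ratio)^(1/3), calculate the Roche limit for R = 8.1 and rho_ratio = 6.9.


d_Roche = 2.46 * 8.1 * 6.9^(1/3) = 37.9347

37.9347


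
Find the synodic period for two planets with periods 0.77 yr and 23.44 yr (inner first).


1/P_syn = |1/P1 - 1/P2| = |1/0.77 - 1/23.44| => P_syn = 0.7962

0.7962 years


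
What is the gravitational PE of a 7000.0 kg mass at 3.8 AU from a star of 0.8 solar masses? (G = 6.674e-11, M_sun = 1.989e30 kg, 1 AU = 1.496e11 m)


M = 0.8 * 1.989e30 kg = 1.5912e+30 kg; r = 3.8 AU * 1.496e11 m/AU = 5.6848e+11 m. U = -GM*m/r = -(6.674e-11 * 1.5912e+30 * 7000.0) / 5.6848e+11 = -1.308e+12

-1.308e+12 J


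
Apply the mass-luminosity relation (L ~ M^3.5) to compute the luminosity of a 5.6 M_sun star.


L/L_sun = (M/M_sun)^3.5 = 5.6^3.5 = 415.5833

415.5833 L_sun


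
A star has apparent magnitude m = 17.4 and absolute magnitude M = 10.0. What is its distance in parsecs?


d = 10^((m - M + 5)/5) = 10^((17.4 - 10.0 + 5)/5) = 301.9952

301.9952 pc


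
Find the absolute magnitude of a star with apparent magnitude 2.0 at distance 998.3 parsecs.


M = m - 5*log10(d) + 5 = 2.0 - 5*log10(998.3) + 5 = -7.9963

-7.9963


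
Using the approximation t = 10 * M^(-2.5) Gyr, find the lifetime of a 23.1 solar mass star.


t = 10 * M^(-2.5) = 10 * 23.1^(-2.5) = 0.0039

0.0039 Gyr


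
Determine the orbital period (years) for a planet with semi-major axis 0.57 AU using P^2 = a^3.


P = a^(3/2) = 0.57^1.5 = 0.4303

0.4303 years


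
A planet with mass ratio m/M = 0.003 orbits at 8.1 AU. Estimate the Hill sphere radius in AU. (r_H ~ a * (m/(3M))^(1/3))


r_H = a * (m/3M)^(1/3) = 8.1 * (0.003/3)^(1/3) = 0.81

0.81 AU


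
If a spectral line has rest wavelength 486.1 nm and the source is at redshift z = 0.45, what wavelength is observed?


lam_obs = lam_emit * (1 + z) = 486.1 * (1 + 0.45) = 704.845

704.845 nm


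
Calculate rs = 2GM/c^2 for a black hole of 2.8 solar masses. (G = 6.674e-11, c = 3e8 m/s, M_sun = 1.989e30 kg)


M = 2.8 * 1.989e30 kg = 5.5692e+30 kg. rs = 2GM/c^2 = 2 * 6.674e-11 * 5.5692e+30 / (3e8)^2 = 8259.7424

8259.7424 m


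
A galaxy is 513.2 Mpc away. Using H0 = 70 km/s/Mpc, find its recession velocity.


v = H0 * d = 70 * 513.2 = 35924.0

35924.0 km/s


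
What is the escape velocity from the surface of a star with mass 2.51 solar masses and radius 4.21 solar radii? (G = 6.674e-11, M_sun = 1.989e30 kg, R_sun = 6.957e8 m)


M = 2.51 * 1.989e30 kg = 4.99239e+30 kg; R = 4.21 * 6.957e8 m = 2.928897e+09 m. v_esc = sqrt(2GM/R) = sqrt(2 * 6.674e-11 * 4.99239e+30 / 2.928897e+09) = 476991.1285

476991.1285 m/s


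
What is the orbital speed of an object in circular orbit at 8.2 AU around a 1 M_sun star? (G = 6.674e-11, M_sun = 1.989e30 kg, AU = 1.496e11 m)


v = sqrt(GM/r) = sqrt(6.674e-11 * 1.989e+30 / 1.227e+12) = 10402.5011

10402.5011 m/s


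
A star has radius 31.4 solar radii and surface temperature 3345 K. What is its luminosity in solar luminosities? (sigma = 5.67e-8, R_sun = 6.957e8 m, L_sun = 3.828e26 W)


R = 31.4 * 6.957e8 m = 2.184498e+10 m. L = 4*pi*R^2*sigma*T^4 = 4*pi*(2.184498e+10)^2 * 5.67e-8 * 3345^4 = 4.256775185e+28 W. L/L_sun = 4.256775185e+28 / 3.828e26 = 111.201

111.201 L_sun


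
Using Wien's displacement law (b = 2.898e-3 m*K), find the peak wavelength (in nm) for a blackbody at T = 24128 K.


lam_max = b / T = 2.898e-3 / 24128 = 1.201e-07 m = 120.1094 nm

120.1094 nm


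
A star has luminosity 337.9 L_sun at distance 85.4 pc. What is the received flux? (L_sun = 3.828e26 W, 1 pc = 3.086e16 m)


F = L / (4*pi*d^2) = 1.293e+29 / (4*pi*(2.635e+18)^2) = 1.482e-09

1.482e-09 W/m^2


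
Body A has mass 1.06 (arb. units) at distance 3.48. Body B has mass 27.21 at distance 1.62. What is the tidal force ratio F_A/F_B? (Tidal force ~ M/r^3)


Ratio = (M1/r1^3) / (M2/r2^3) = (1.06/3.48^3) / (27.21/1.62^3) = 0.0039

0.0039


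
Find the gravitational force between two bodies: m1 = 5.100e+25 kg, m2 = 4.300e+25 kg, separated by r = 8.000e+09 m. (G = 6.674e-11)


F = G*m1*m2/r^2 = 6.674e-11 * 5.100e+25 * 4.300e+25 / (8.000e+09)^2 = 6.674e-11 * 2.193e+51 / 6.400e+19 = 2.287e+21

2.287e+21 N


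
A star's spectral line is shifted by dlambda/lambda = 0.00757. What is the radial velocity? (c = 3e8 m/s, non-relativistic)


v = (dlambda/lambda) * c = 0.00757 * 3e8 = 2.271e+06

2.271e+06 m/s


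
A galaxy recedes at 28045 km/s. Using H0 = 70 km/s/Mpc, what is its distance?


d = v / H0 = 28045 / 70 = 400.6429

400.6429 Mpc


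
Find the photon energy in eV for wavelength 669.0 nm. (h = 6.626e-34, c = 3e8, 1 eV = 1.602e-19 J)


E = hc/lambda = 6.626e-34 * 3e8 / 6.690e-07 = 2.971e-19 J = 1.8547 eV

1.8547 eV


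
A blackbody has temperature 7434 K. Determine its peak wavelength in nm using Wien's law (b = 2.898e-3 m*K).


lam_max = b / T = 2.898e-3 / 7434 = 3.898e-07 m = 389.8305 nm

389.8305 nm


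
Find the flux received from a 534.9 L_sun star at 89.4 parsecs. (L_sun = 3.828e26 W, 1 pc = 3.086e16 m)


F = L / (4*pi*d^2) = 2.048e+29 / (4*pi*(2.759e+18)^2) = 2.141e-09

2.141e-09 W/m^2


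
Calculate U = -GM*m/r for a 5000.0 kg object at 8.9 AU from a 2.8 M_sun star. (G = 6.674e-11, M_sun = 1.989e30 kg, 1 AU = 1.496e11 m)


M = 2.8 * 1.989e30 kg = 5.5692e+30 kg; r = 8.9 AU * 1.496e11 m/AU = 1.33144e+12 m. U = -GM*m/r = -(6.674e-11 * 5.5692e+30 * 5000.0) / 1.33144e+12 = -1.396e+12

-1.396e+12 J


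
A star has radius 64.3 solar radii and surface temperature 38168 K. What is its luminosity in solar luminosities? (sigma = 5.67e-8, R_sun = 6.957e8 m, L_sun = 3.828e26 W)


R = 64.3 * 6.957e8 m = 4.473351e+10 m. L = 4*pi*R^2*sigma*T^4 = 4*pi*(4.473351e+10)^2 * 5.67e-8 * 38168^4 = 3.025913366e+33 W. L/L_sun = 3.025913366e+33 / 3.828e26 = 7.905e+06

7.905e+06 L_sun


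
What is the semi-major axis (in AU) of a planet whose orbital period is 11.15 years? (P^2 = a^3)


a = P^(2/3) = 11.15^(2/3) = 4.991

4.991 AU


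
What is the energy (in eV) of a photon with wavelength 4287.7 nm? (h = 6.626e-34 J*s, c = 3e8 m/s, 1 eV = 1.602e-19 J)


E = hc/lambda = 6.626e-34 * 3e8 / 4.288e-06 = 4.636e-20 J = 0.2894 eV

0.2894 eV


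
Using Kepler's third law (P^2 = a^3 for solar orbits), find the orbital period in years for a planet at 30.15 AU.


P = a^(3/2) = 30.15^1.5 = 165.5507

165.5507 years


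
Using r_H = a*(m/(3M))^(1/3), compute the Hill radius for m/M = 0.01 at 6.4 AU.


r_H = a * (m/3M)^(1/3) = 6.4 * (0.01/3)^(1/3) = 0.956

0.956 AU


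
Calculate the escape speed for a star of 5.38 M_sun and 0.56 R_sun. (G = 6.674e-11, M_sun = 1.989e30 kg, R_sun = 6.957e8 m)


M = 5.38 * 1.989e30 kg = 1.070082e+31 kg; R = 0.56 * 6.957e8 m = 3.89592e+08 m. v_esc = sqrt(2GM/R) = sqrt(2 * 6.674e-11 * 1.070082e+31 / 3.89592e+08) = 1.915e+06

1.915e+06 m/s


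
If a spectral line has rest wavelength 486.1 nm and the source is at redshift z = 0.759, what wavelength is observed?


lam_obs = lam_emit * (1 + z) = 486.1 * (1 + 0.759) = 855.0499

855.0499 nm


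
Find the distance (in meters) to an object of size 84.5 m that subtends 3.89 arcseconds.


D = size / theta_rad, theta_rad = 3.89 * pi/(180*3600) = 1.886e-05, D = 4.481e+06

4.481e+06 m


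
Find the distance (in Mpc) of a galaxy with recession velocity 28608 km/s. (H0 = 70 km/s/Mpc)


d = v / H0 = 28608 / 70 = 408.6857

408.6857 Mpc


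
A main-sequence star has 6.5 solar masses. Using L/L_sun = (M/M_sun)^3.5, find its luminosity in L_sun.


L/L_sun = (M/M_sun)^3.5 = 6.5^3.5 = 700.1591

700.1591 L_sun


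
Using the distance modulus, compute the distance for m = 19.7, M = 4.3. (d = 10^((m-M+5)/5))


d = 10^((m - M + 5)/5) = 10^((19.7 - 4.3 + 5)/5) = 12022.6443

12022.6443 pc


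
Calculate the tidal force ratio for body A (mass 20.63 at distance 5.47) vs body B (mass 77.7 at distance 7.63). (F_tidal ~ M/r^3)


Ratio = (M1/r1^3) / (M2/r2^3) = (20.63/5.47^3) / (77.7/7.63^3) = 0.7206

0.7206


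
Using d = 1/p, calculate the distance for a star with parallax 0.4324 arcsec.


d = 1/p = 1/0.4324 = 2.3127

2.3127 pc


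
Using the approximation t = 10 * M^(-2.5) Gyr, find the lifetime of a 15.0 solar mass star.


t = 10 * M^(-2.5) = 10 * 15.0^(-2.5) = 0.0115

0.0115 Gyr


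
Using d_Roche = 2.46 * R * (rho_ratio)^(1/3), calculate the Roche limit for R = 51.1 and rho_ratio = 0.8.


d_Roche = 2.46 * 51.1 * 0.8^(1/3) = 116.6951

116.6951


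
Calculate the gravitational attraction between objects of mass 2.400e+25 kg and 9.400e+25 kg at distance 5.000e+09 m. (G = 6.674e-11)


F = G*m1*m2/r^2 = 6.674e-11 * 2.400e+25 * 9.400e+25 / (5.000e+09)^2 = 6.674e-11 * 2.256e+51 / 2.500e+19 = 6.023e+21

6.023e+21 N


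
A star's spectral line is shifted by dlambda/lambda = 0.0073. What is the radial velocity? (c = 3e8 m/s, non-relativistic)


v = (dlambda/lambda) * c = 0.0073 * 3e8 = 2.190e+06

2.190e+06 m/s


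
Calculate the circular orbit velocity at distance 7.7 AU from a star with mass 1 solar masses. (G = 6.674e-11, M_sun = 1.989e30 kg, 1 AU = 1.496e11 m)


v = sqrt(GM/r) = sqrt(6.674e-11 * 1.989e+30 / 1.152e+12) = 10734.9329

10734.9329 m/s


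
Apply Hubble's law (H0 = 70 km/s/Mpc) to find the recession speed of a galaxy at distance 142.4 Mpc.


v = H0 * d = 70 * 142.4 = 9968.0

9968.0 km/s


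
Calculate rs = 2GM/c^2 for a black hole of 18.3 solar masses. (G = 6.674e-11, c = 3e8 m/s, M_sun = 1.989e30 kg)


M = 18.3 * 1.989e30 kg = 3.63987e+31 kg. rs = 2GM/c^2 = 2 * 6.674e-11 * 3.63987e+31 / (3e8)^2 = 53983.3164

53983.3164 m


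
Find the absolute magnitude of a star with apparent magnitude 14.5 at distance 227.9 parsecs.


M = m - 5*log10(d) + 5 = 14.5 - 5*log10(227.9) + 5 = 7.7113

7.7113


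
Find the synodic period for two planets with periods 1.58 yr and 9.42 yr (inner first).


1/P_syn = |1/P1 - 1/P2| = |1/1.58 - 1/9.42| => P_syn = 1.8984

1.8984 years


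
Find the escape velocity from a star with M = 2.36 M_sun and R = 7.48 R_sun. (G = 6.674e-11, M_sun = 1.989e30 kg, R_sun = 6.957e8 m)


M = 2.36 * 1.989e30 kg = 4.69404e+30 kg; R = 7.48 * 6.957e8 m = 5.203836e+09 m. v_esc = sqrt(2GM/R) = sqrt(2 * 6.674e-11 * 4.69404e+30 / 5.203836e+09) = 346992.1832

346992.1832 m/s


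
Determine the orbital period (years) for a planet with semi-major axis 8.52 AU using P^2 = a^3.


P = a^(3/2) = 8.52^1.5 = 24.8691

24.8691 years


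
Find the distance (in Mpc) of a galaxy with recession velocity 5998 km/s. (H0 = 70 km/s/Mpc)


d = v / H0 = 5998 / 70 = 85.6857

85.6857 Mpc


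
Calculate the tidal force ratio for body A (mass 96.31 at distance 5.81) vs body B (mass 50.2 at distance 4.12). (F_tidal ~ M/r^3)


Ratio = (M1/r1^3) / (M2/r2^3) = (96.31/5.81^3) / (50.2/4.12^3) = 0.6841

0.6841


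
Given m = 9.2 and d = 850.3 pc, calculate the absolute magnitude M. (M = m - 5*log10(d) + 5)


M = m - 5*log10(d) + 5 = 9.2 - 5*log10(850.3) + 5 = -0.4479

-0.4479


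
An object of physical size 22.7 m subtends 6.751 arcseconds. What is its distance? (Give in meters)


D = size / theta_rad, theta_rad = 6.751 * pi/(180*3600) = 3.273e-05, D = 693558.1546

693558.1546 m


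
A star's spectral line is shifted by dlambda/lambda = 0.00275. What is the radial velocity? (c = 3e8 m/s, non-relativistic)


v = (dlambda/lambda) * c = 0.00275 * 3e8 = 825000.0

825000.0 m/s


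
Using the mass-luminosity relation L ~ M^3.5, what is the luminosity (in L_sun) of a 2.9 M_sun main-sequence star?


L/L_sun = (M/M_sun)^3.5 = 2.9^3.5 = 41.533

41.533 L_sun


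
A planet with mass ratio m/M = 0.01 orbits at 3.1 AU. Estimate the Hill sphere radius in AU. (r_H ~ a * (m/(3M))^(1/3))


r_H = a * (m/3M)^(1/3) = 3.1 * (0.01/3)^(1/3) = 0.4631

0.4631 AU


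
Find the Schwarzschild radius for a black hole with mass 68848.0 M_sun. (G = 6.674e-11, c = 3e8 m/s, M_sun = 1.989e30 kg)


M = 68848.0 * 1.989e30 kg = 1.36938672e+35 kg. rs = 2GM/c^2 = 2 * 6.674e-11 * 1.36938672e+35 / (3e8)^2 = 2.031e+08

2.031e+08 m


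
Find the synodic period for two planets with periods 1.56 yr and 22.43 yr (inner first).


1/P_syn = |1/P1 - 1/P2| = |1/1.56 - 1/22.43| => P_syn = 1.6766

1.6766 years


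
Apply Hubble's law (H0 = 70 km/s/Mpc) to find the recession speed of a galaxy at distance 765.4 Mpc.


v = H0 * d = 70 * 765.4 = 53578.0

53578.0 km/s


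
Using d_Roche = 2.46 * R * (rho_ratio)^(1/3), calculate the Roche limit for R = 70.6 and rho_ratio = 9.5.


d_Roche = 2.46 * 70.6 * 9.5^(1/3) = 367.8304

367.8304


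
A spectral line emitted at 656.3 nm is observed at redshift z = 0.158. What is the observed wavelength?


lam_obs = lam_emit * (1 + z) = 656.3 * (1 + 0.158) = 759.9954

759.9954 nm


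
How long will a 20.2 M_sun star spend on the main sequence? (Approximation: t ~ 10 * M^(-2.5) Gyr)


t = 10 * M^(-2.5) = 10 * 20.2^(-2.5) = 0.0055

0.0055 Gyr


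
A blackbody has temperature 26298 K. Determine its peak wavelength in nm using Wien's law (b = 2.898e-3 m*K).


lam_max = b / T = 2.898e-3 / 26298 = 1.102e-07 m = 110.1985 nm

110.1985 nm


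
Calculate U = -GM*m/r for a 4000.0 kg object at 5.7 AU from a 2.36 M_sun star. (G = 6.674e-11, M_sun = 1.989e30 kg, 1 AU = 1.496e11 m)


M = 2.36 * 1.989e30 kg = 4.69404e+30 kg; r = 5.7 AU * 1.496e11 m/AU = 8.5272e+11 m. U = -GM*m/r = -(6.674e-11 * 4.69404e+30 * 4000.0) / 8.5272e+11 = -1.470e+12

-1.470e+12 J


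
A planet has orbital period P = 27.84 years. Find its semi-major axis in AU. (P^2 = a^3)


a = P^(2/3) = 27.84^(2/3) = 9.1857

9.1857 AU


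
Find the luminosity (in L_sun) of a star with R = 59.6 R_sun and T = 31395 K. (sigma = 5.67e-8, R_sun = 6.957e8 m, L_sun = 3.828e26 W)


R = 59.6 * 6.957e8 m = 4.146372e+10 m. L = 4*pi*R^2*sigma*T^4 = 4*pi*(4.146372e+10)^2 * 5.67e-8 * 31395^4 = 1.190066962e+33 W. L/L_sun = 1.190066962e+33 / 3.828e26 = 3.109e+06

3.109e+06 L_sun


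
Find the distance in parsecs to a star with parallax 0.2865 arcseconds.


d = 1/p = 1/0.2865 = 3.4904

3.4904 pc


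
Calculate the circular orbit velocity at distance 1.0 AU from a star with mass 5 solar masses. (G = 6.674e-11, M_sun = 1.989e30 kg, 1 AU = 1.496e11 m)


v = sqrt(GM/r) = sqrt(6.674e-11 * 9.945e+30 / 1.496e+11) = 66608.5068

66608.5068 m/s


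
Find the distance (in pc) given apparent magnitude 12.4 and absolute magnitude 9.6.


d = 10^((m - M + 5)/5) = 10^((12.4 - 9.6 + 5)/5) = 36.3078

36.3078 pc


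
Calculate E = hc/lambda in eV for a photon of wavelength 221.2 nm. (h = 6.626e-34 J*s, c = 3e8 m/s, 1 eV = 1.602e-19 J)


E = hc/lambda = 6.626e-34 * 3e8 / 2.212e-07 = 8.986e-19 J = 5.6095 eV

5.6095 eV


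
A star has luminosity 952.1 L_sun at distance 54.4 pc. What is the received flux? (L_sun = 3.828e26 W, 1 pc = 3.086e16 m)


F = L / (4*pi*d^2) = 3.645e+29 / (4*pi*(1.679e+18)^2) = 1.029e-08

1.029e-08 W/m^2


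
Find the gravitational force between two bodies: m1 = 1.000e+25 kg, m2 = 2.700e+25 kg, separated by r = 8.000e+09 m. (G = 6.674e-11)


F = G*m1*m2/r^2 = 6.674e-11 * 1.000e+25 * 2.700e+25 / (8.000e+09)^2 = 6.674e-11 * 2.700e+50 / 6.400e+19 = 2.816e+20

2.816e+20 N


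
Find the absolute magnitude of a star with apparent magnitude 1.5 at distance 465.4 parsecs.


M = m - 5*log10(d) + 5 = 1.5 - 5*log10(465.4) + 5 = -6.8391

-6.8391


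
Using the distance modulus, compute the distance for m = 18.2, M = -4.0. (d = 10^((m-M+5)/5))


d = 10^((m - M + 5)/5) = 10^((18.2 - -4.0 + 5)/5) = 275422.8703

275422.8703 pc


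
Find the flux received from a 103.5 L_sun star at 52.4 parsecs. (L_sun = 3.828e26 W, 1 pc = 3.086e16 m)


F = L / (4*pi*d^2) = 3.962e+28 / (4*pi*(1.617e+18)^2) = 1.206e-09

1.206e-09 W/m^2


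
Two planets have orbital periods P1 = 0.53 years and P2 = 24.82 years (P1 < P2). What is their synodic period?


1/P_syn = |1/P1 - 1/P2| = |1/0.53 - 1/24.82| => P_syn = 0.5416

0.5416 years


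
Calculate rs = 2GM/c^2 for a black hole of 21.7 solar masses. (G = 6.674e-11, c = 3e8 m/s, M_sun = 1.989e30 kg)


M = 21.7 * 1.989e30 kg = 4.31613e+31 kg. rs = 2GM/c^2 = 2 * 6.674e-11 * 4.31613e+31 / (3e8)^2 = 64013.0036

64013.0036 m


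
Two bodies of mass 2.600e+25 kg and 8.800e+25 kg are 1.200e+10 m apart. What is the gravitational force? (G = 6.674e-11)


F = G*m1*m2/r^2 = 6.674e-11 * 2.600e+25 * 8.800e+25 / (1.200e+10)^2 = 6.674e-11 * 2.288e+51 / 1.440e+20 = 1.060e+21

1.060e+21 N


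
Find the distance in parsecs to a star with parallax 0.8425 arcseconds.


d = 1/p = 1/0.8425 = 1.1869

1.1869 pc


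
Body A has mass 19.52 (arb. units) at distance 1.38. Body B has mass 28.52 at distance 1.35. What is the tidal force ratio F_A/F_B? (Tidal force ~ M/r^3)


Ratio = (M1/r1^3) / (M2/r2^3) = (19.52/1.38^3) / (28.52/1.35^3) = 0.6408

0.6408


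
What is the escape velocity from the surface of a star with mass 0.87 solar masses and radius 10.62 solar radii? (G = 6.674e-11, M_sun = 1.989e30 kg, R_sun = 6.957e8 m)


M = 0.87 * 1.989e30 kg = 1.73043e+30 kg; R = 10.62 * 6.957e8 m = 7.388334e+09 m. v_esc = sqrt(2GM/R) = sqrt(2 * 6.674e-11 * 1.73043e+30 / 7.388334e+09) = 176812.0489

176812.0489 m/s


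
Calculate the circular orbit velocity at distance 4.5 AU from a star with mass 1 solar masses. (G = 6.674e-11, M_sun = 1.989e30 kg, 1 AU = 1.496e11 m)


v = sqrt(GM/r) = sqrt(6.674e-11 * 1.989e+30 / 6.732e+11) = 14042.3062

14042.3062 m/s


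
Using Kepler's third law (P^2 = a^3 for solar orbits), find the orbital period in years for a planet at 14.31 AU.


P = a^(3/2) = 14.31^1.5 = 54.1327

54.1327 years


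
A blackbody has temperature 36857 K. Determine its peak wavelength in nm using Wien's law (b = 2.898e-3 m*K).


lam_max = b / T = 2.898e-3 / 36857 = 7.863e-08 m = 78.6282 nm

78.6282 nm


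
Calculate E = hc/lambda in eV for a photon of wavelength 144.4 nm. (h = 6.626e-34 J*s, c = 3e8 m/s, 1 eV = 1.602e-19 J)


E = hc/lambda = 6.626e-34 * 3e8 / 1.444e-07 = 1.377e-18 J = 8.593 eV

8.593 eV


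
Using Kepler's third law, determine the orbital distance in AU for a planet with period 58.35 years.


a = P^(2/3) = 58.35^(2/3) = 15.0439

15.0439 AU


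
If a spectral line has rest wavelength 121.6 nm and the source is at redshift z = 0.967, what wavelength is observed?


lam_obs = lam_emit * (1 + z) = 121.6 * (1 + 0.967) = 239.1872

239.1872 nm


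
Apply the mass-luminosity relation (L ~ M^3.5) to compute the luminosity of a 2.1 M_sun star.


L/L_sun = (M/M_sun)^3.5 = 2.1^3.5 = 13.4205

13.4205 L_sun


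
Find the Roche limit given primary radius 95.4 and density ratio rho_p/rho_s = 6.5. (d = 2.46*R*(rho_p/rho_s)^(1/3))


d_Roche = 2.46 * 95.4 * 6.5^(1/3) = 437.9803

437.9803


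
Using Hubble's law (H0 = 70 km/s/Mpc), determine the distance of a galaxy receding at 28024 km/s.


d = v / H0 = 28024 / 70 = 400.3429

400.3429 Mpc


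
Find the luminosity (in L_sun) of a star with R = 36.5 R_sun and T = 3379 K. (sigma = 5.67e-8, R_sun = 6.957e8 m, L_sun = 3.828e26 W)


R = 36.5 * 6.957e8 m = 2.539305e+10 m. L = 4*pi*R^2*sigma*T^4 = 4*pi*(2.539305e+10)^2 * 5.67e-8 * 3379^4 = 5.989291153e+28 W. L/L_sun = 5.989291153e+28 / 3.828e26 = 156.4601

156.4601 L_sun


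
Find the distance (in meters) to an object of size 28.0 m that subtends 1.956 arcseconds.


D = size / theta_rad, theta_rad = 1.956 * pi/(180*3600) = 9.483e-06, D = 2.953e+06

2.953e+06 m


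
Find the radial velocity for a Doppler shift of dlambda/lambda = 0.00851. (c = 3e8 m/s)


v = (dlambda/lambda) * c = 0.00851 * 3e8 = 2.553e+06

2.553e+06 m/s


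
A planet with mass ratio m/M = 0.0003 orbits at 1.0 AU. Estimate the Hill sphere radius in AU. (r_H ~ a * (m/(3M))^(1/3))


r_H = a * (m/3M)^(1/3) = 1.0 * (0.0003/3)^(1/3) = 0.0464

0.0464 AU


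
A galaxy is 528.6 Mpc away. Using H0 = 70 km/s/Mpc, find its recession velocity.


v = H0 * d = 70 * 528.6 = 37002.0

37002.0 km/s
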